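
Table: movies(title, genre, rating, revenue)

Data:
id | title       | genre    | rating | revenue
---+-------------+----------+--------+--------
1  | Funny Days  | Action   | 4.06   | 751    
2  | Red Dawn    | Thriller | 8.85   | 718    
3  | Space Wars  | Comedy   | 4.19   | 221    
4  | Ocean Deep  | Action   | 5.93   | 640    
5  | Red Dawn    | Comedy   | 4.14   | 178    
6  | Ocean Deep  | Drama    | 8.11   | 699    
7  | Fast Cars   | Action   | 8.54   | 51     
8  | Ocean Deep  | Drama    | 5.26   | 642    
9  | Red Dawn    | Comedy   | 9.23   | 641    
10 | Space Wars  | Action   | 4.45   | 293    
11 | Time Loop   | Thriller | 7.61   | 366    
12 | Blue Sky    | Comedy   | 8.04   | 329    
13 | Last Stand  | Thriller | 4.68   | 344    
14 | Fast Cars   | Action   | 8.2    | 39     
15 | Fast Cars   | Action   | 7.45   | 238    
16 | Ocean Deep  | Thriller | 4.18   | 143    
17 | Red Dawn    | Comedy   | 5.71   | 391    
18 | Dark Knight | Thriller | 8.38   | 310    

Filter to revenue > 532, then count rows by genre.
SELECT genre, COUNT(*)
FROM movies
WHERE revenue > 532
GROUP BY genre

Note: WHERE filters rows before grouping.

Result:
  Action: 2
  Comedy: 1
  Drama: 2
  Thriller: 1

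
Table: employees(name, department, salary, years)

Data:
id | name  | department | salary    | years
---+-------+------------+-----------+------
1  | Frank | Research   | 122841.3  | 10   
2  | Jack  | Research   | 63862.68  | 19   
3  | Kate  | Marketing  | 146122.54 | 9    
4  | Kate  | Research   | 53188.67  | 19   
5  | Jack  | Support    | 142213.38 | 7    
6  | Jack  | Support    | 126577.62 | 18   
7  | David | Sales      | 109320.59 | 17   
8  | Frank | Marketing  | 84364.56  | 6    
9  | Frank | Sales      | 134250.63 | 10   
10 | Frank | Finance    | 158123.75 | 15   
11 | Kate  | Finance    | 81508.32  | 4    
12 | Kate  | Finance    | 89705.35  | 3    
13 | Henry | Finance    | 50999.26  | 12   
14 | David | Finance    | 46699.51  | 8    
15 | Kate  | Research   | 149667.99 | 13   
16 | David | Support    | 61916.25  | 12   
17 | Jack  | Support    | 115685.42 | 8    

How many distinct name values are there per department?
SELECT department, COUNT(DISTINCT name)
FROM employees
GROUP BY department

Result:
  Finance: 4 distinct
  Marketing: 2 distinct
  Research: 3 distinct
  Sales: 2 distinct
  Support: 2 distinct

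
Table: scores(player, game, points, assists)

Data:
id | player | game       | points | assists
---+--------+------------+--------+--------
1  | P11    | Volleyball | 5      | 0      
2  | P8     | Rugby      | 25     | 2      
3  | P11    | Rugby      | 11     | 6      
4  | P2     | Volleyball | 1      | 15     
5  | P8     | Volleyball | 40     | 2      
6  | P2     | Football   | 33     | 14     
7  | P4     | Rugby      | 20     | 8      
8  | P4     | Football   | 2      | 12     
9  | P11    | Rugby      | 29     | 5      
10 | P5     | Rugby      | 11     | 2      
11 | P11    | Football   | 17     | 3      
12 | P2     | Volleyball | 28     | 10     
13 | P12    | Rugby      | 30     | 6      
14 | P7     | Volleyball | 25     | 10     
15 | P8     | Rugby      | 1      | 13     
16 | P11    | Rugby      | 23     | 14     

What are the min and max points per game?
SELECT game, MIN(points), MAX(points)
FROM scores
GROUP BY game

Result:
  Football: min=2, max=33
  Rugby: min=1, max=30
  Volleyball: min=1, max=40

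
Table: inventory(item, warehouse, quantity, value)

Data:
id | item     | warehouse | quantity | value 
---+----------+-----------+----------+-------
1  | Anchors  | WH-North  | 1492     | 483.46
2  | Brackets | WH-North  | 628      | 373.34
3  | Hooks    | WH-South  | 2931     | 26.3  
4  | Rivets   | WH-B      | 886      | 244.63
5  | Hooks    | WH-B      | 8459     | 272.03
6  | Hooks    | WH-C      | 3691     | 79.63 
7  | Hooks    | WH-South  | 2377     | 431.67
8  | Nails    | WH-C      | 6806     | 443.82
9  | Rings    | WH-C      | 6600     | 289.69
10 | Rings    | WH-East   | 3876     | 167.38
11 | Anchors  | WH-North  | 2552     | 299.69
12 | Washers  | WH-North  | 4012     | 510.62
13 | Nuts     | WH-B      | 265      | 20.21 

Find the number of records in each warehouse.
SELECT warehouse, COUNT(*) as count
FROM inventory
GROUP BY warehouse

Result:
  WH-B: 3
  WH-C: 3
  WH-East: 1
  WH-North: 4
  WH-South: 2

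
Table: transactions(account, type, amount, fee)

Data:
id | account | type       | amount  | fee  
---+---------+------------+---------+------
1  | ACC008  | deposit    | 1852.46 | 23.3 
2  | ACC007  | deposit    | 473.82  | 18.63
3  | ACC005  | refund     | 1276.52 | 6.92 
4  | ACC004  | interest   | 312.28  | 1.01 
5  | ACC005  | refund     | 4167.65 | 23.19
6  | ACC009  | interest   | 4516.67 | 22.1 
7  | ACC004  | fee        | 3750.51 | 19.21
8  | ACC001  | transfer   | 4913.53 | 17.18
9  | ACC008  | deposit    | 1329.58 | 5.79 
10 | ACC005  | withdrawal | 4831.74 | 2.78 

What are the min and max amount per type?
SELECT type, MIN(amount), MAX(amount)
FROM transactions
GROUP BY type

Result:
  deposit: min=473.82, max=1852.46
  fee: min=3750.51, max=3750.51
  interest: min=312.28, max=4516.67
  refund: min=1276.52, max=4167.65
  transfer: min=4913.53, max=4913.53
  withdrawal: min=4831.74, max=4831.74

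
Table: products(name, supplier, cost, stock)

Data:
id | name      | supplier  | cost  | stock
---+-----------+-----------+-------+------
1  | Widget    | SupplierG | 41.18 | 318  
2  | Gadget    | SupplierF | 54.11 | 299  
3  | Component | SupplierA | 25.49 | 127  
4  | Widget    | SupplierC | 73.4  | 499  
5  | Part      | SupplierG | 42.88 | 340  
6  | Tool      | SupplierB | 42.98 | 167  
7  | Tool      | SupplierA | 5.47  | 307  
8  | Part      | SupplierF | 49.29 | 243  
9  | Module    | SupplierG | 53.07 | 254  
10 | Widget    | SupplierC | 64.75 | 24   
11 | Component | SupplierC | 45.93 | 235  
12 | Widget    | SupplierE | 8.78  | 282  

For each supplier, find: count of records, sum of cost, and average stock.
SELECT supplier,
       COUNT(*) as cnt,
       SUM(cost) as total_cost,
       AVG(stock) as avg_stock
FROM products
GROUP BY supplier

Result:
  SupplierA: 2 records, 30.96 total cost, 217.00 avg stock
  SupplierB: 1 records, 42.98 total cost, 167.00 avg stock
  SupplierC: 3 records, 184.08 total cost, 252.67 avg stock
  SupplierE: 1 records, 8.78 total cost, 282.00 avg stock
  SupplierF: 2 records, 103.40 total cost, 271.00 avg stock
  SupplierG: 3 records, 137.13 total cost, 304.00 avg stock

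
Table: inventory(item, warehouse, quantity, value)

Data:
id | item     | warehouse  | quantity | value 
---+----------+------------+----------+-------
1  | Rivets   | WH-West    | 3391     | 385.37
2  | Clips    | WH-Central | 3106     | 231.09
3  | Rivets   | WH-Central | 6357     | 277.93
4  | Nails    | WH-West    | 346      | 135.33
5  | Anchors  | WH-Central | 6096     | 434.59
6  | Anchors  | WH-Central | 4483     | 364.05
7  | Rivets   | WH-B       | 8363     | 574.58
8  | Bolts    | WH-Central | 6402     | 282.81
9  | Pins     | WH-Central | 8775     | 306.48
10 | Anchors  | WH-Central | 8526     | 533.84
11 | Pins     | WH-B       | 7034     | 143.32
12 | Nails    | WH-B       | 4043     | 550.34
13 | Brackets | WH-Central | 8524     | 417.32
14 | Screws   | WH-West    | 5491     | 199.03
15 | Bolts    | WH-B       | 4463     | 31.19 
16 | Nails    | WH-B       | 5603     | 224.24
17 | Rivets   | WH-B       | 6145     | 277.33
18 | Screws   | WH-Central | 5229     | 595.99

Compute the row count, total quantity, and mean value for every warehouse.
SELECT warehouse,
       COUNT(*) as cnt,
       SUM(quantity) as total_quantity,
       AVG(value) as avg_value
FROM inventory
GROUP BY warehouse

Result:
  WH-B: 6 records, 35651 total quantity, 300.17 avg value
  WH-Central: 9 records, 57498 total quantity, 382.68 avg value
  WH-West: 3 records, 9228 total quantity, 239.91 avg value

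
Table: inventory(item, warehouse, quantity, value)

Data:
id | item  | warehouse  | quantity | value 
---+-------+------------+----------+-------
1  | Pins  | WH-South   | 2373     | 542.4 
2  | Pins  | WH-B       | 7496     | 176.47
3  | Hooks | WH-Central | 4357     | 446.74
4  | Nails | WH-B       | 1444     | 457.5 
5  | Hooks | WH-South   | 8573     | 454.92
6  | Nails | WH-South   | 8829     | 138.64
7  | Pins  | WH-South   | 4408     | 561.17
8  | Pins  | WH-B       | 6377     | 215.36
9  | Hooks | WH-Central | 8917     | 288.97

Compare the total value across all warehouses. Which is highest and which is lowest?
SELECT warehouse, SUM(value)
FROM inventory
GROUP BY warehouse
ORDER BY SUM(value)

All groups:
  WH-Central: 735.71
  WH-B: 849.33
  WH-South: 1697.13

Highest: WH-South (1697.13)
Lowest: WH-Central (735.71)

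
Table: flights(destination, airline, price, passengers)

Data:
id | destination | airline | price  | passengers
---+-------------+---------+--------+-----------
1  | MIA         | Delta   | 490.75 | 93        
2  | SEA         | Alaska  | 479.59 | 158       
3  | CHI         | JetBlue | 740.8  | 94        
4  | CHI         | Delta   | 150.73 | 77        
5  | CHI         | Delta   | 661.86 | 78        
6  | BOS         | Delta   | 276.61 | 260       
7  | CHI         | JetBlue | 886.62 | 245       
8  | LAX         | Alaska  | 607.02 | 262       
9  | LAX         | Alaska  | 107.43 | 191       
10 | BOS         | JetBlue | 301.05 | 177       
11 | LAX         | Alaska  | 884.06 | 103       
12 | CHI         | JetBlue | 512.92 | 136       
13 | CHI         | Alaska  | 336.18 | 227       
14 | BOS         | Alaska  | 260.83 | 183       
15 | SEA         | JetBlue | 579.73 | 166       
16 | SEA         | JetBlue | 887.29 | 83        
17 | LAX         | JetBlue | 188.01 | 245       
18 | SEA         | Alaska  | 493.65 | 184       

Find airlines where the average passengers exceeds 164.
SELECT airline, AVG(passengers)
FROM flights
GROUP BY airline
HAVING AVG(passengers) > 164

Result:
  Alaska: avg=186.86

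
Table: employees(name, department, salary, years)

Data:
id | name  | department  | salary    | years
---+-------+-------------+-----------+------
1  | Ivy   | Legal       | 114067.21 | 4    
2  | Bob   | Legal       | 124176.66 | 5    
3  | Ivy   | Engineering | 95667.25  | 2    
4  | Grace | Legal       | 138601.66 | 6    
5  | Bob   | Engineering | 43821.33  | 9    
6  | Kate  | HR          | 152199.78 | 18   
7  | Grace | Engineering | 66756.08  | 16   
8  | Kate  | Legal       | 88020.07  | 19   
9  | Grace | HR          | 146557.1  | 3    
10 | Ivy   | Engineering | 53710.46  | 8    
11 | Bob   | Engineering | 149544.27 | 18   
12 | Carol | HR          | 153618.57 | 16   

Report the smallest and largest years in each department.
SELECT department, MIN(years), MAX(years)
FROM employees
GROUP BY department

Result:
  Engineering: min=2, max=18
  HR: min=3, max=18
  Legal: min=4, max=19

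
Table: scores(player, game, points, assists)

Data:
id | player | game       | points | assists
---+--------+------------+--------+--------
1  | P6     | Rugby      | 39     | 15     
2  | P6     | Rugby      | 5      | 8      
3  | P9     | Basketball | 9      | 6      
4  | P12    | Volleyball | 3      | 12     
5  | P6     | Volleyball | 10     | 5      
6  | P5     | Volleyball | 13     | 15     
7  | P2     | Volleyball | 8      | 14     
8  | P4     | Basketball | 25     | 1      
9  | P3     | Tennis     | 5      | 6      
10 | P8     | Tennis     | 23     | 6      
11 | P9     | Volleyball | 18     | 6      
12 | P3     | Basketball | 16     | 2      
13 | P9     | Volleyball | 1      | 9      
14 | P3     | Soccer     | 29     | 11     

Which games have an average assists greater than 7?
SELECT game, AVG(assists)
FROM scores
GROUP BY game
HAVING AVG(assists) > 7

Result:
  Rugby: avg=11.50
  Soccer: avg=11.00
  Volleyball: avg=10.17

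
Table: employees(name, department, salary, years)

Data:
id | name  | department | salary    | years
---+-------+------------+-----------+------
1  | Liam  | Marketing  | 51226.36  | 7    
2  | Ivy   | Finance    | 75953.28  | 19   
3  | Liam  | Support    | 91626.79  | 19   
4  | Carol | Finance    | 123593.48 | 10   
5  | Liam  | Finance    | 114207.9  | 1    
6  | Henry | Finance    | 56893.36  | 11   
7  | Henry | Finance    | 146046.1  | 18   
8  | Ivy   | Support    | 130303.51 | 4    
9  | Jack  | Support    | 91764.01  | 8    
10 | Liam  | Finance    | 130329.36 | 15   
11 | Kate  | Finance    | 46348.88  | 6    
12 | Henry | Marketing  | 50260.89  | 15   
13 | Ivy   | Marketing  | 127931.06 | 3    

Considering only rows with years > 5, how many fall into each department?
SELECT department, COUNT(*)
FROM employees
WHERE years > 5
GROUP BY department

Note: WHERE filters rows before grouping.

Result:
  Finance: 6
  Marketing: 2
  Support: 2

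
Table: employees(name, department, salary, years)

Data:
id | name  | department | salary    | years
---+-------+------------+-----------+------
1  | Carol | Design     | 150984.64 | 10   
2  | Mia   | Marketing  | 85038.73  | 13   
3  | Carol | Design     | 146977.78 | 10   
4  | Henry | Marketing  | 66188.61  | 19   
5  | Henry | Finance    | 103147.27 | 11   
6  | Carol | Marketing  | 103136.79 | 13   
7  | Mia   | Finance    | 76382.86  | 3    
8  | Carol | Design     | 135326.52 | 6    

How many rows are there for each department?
SELECT department, COUNT(*) as count
FROM employees
GROUP BY department

Result:
  Design: 3
  Finance: 2
  Marketing: 3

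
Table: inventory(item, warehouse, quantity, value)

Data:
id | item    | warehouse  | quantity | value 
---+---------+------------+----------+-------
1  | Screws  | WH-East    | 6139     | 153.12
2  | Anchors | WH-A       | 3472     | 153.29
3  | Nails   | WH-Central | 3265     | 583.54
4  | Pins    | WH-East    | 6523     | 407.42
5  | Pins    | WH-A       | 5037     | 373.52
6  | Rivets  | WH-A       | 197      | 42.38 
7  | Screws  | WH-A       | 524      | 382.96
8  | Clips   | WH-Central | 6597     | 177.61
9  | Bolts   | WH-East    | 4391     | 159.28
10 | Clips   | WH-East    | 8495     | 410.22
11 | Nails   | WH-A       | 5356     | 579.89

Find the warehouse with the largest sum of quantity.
SELECT warehouse, SUM(quantity) as val
FROM inventory
GROUP BY warehouse
ORDER BY val DESC
LIMIT 1

Result: WH-East with sum(quantity) = 25548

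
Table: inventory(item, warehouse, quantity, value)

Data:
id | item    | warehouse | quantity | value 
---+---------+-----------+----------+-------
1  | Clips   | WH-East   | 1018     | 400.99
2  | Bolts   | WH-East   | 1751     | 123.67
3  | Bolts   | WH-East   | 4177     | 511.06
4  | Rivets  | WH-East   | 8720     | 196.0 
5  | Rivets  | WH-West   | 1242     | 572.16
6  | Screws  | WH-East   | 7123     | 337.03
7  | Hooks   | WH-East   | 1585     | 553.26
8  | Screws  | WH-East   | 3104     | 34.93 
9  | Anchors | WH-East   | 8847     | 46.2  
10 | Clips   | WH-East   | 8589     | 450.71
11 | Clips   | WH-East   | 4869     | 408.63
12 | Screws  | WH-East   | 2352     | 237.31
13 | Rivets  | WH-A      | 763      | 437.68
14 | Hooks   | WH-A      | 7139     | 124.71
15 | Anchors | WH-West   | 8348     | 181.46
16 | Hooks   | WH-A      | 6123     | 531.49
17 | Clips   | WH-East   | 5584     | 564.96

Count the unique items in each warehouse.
SELECT warehouse, COUNT(DISTINCT item)
FROM inventory
GROUP BY warehouse

Result:
  WH-A: 2 distinct
  WH-East: 6 distinct
  WH-West: 2 distinct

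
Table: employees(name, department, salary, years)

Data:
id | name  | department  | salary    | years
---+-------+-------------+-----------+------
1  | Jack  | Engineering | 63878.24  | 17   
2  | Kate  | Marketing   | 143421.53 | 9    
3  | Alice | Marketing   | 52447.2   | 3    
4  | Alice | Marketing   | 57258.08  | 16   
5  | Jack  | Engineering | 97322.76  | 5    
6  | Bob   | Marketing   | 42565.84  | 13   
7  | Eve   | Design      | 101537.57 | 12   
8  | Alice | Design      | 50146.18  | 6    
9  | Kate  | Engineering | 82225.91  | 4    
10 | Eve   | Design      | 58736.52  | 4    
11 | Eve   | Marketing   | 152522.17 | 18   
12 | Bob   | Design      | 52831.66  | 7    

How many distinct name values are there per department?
SELECT department, COUNT(DISTINCT name)
FROM employees
GROUP BY department

Result:
  Design: 3 distinct
  Engineering: 2 distinct
  Marketing: 4 distinct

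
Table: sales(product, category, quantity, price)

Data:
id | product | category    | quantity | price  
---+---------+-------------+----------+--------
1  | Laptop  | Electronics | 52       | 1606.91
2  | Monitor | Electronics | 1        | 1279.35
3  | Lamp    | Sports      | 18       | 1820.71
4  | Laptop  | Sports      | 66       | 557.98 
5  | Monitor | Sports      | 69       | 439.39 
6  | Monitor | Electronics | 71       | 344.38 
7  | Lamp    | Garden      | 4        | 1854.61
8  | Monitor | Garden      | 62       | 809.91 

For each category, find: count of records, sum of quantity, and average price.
SELECT category,
       COUNT(*) as cnt,
       SUM(quantity) as total_quantity,
       AVG(price) as avg_price
FROM sales
GROUP BY category

Result:
  Electronics: 3 records, 124 total quantity, 1076.88 avg price
  Garden: 2 records, 66 total quantity, 1332.26 avg price
  Sports: 3 records, 153 total quantity, 939.36 avg price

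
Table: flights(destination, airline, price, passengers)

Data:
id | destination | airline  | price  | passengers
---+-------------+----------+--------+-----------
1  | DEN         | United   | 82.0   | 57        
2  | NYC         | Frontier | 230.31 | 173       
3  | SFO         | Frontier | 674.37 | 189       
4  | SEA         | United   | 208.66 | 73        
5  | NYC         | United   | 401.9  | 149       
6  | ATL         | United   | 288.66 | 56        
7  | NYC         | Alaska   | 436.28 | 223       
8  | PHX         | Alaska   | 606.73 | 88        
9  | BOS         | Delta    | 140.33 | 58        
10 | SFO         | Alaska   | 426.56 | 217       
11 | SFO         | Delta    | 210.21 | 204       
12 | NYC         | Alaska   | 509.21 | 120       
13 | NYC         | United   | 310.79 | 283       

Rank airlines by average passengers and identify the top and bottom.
SELECT airline, AVG(passengers)
FROM flights
GROUP BY airline
ORDER BY AVG(passengers)

All groups:
  United: 123.60
  Delta: 131.00
  Alaska: 162.00
  Frontier: 181.00

Highest: Frontier (181.00)
Lowest: United (123.60)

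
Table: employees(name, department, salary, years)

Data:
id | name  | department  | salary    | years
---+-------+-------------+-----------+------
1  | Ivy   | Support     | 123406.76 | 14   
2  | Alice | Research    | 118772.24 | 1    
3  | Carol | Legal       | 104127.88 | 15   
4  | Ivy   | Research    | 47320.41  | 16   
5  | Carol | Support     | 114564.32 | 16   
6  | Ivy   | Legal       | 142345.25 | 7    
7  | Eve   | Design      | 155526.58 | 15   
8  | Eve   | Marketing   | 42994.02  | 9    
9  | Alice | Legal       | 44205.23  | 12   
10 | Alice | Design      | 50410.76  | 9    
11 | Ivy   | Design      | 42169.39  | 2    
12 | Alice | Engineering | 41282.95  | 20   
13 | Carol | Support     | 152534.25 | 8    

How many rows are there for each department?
SELECT department, COUNT(*) as count
FROM employees
GROUP BY department

Result:
  Design: 3
  Engineering: 1
  Legal: 3
  Marketing: 1
  Research: 2
  Support: 3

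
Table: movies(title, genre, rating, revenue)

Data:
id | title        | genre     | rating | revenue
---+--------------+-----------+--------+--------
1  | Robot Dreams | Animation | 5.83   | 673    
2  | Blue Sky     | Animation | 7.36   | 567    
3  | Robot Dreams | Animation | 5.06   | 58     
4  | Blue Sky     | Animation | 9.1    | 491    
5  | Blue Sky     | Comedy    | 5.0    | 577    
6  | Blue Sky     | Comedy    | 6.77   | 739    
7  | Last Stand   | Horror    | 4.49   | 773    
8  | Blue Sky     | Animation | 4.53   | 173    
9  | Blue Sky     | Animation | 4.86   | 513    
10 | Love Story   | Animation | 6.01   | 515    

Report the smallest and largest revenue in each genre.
SELECT genre, MIN(revenue), MAX(revenue)
FROM movies
GROUP BY genre

Result:
  Animation: min=58, max=673
  Comedy: min=577, max=739
  Horror: min=773, max=773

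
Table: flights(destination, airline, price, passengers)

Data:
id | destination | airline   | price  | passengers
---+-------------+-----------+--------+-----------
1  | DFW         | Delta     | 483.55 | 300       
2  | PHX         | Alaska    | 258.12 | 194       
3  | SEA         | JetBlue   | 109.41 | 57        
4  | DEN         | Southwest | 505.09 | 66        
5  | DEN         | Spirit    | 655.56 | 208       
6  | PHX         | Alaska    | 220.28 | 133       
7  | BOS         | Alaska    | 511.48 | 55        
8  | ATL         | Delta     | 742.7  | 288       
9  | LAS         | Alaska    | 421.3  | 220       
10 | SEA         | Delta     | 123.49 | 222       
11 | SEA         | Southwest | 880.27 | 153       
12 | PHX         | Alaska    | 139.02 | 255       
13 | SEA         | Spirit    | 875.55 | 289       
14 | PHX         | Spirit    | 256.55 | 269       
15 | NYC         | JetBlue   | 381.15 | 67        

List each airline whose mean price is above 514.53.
SELECT airline, AVG(price)
FROM flights
GROUP BY airline
HAVING AVG(price) > 514.53

Result:
  Southwest: avg=692.68
  Spirit: avg=595.89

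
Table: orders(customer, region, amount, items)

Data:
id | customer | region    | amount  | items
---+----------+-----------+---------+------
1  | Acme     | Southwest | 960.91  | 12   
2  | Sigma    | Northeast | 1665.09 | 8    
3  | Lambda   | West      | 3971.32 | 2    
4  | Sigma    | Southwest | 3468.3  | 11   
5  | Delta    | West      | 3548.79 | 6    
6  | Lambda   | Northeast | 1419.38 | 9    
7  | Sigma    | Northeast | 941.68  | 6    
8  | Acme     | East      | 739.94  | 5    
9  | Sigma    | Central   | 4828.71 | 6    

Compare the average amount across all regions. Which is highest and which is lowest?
SELECT region, AVG(amount)
FROM orders
GROUP BY region
ORDER BY AVG(amount)

All groups:
  East: 739.94
  Northeast: 1342.05
  Southwest: 2214.61
  West: 3760.06
  Central: 4828.71

Highest: Central (4828.71)
Lowest: East (739.94)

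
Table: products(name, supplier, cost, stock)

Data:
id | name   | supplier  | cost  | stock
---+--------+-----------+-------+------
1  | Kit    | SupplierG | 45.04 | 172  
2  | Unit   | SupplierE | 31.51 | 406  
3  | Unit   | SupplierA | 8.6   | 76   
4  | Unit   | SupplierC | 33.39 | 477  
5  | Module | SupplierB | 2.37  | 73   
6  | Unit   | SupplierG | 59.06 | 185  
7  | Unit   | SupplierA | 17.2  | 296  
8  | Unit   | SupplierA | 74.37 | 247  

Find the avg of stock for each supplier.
SELECT supplier, AVG(stock) as result
FROM products
GROUP BY supplier

Result:
  SupplierA: 206.33
  SupplierB: 73.00
  SupplierC: 477.00
  SupplierE: 406.00
  SupplierG: 178.50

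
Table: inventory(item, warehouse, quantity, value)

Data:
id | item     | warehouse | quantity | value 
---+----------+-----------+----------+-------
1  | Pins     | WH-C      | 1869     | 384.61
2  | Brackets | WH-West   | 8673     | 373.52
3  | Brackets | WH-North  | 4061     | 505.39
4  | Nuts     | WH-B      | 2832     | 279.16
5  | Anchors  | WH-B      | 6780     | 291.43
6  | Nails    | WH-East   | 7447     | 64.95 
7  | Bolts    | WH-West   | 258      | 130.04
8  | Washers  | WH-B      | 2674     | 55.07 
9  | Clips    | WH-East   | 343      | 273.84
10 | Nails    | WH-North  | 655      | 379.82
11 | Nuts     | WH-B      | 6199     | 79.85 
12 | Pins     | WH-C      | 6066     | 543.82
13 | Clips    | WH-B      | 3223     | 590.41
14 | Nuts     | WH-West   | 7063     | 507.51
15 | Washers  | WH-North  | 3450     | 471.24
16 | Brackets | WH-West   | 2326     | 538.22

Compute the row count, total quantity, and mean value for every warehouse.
SELECT warehouse,
       COUNT(*) as cnt,
       SUM(quantity) as total_quantity,
       AVG(value) as avg_value
FROM inventory
GROUP BY warehouse

Result:
  WH-B: 5 records, 21708 total quantity, 259.18 avg value
  WH-C: 2 records, 7935 total quantity, 464.22 avg value
  WH-East: 2 records, 7790 total quantity, 169.40 avg value
  WH-North: 3 records, 8166 total quantity, 452.15 avg value
  WH-West: 4 records, 18320 total quantity, 387.32 avg value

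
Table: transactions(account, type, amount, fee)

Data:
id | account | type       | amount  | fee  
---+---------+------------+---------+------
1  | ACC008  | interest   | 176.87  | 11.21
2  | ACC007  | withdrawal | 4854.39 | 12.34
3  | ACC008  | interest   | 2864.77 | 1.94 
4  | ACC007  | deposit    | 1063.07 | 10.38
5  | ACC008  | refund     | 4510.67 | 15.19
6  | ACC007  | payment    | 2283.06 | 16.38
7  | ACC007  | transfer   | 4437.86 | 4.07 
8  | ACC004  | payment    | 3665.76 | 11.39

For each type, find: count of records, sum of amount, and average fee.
SELECT type,
       COUNT(*) as cnt,
       SUM(amount) as total_amount,
       AVG(fee) as avg_fee
FROM transactions
GROUP BY type

Result:
  deposit: 1 records, 1063.07 total amount, 10.38 avg fee
  interest: 2 records, 3041.64 total amount, 6.58 avg fee
  payment: 2 records, 5948.82 total amount, 13.89 avg fee
  refund: 1 records, 4510.67 total amount, 15.19 avg fee
  transfer: 1 records, 4437.86 total amount, 4.07 avg fee
  withdrawal: 1 records, 4854.39 total amount, 12.34 avg fee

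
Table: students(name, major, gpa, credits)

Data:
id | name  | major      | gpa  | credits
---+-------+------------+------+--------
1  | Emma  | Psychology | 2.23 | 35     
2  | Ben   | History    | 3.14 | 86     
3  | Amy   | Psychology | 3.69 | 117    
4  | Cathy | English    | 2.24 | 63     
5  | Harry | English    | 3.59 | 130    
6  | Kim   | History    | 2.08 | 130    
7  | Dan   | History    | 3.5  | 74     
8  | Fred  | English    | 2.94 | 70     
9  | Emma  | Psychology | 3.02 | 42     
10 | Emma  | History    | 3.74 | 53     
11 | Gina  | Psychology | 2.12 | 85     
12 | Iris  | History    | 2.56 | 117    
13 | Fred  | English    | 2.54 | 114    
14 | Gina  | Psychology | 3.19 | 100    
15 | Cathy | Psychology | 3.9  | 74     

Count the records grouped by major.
SELECT major, COUNT(*) as count
FROM students
GROUP BY major

Result:
  English: 4
  History: 5
  Psychology: 6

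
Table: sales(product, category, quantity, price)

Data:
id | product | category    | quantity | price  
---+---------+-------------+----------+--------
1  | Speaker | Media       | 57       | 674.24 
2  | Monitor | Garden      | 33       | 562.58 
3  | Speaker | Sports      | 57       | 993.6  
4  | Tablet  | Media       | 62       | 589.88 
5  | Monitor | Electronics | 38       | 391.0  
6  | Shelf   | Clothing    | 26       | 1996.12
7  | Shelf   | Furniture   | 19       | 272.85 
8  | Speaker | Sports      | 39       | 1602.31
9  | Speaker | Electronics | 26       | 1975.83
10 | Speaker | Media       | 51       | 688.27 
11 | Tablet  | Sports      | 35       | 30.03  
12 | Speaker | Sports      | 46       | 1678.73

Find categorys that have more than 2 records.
SELECT category, COUNT(*) as cnt
FROM sales
GROUP BY category
HAVING COUNT(*) > 2

Result:
  Media: 3
  Sports: 4

Note: HAVING filters groups after aggregation, WHERE filters rows before.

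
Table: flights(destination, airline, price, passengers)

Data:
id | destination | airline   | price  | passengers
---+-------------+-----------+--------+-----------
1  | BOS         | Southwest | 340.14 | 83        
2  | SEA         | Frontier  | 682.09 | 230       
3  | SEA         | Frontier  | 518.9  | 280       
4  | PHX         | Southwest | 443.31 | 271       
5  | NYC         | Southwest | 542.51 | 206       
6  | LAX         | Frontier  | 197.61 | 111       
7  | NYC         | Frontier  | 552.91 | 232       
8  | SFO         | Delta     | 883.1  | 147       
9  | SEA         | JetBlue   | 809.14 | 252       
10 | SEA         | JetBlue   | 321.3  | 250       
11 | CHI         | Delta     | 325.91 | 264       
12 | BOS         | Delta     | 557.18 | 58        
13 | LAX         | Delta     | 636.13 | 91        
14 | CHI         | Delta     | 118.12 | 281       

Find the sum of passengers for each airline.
SELECT airline, SUM(passengers) as result
FROM flights
GROUP BY airline

Result:
  Delta: 841
  Frontier: 853
  JetBlue: 502
  Southwest: 560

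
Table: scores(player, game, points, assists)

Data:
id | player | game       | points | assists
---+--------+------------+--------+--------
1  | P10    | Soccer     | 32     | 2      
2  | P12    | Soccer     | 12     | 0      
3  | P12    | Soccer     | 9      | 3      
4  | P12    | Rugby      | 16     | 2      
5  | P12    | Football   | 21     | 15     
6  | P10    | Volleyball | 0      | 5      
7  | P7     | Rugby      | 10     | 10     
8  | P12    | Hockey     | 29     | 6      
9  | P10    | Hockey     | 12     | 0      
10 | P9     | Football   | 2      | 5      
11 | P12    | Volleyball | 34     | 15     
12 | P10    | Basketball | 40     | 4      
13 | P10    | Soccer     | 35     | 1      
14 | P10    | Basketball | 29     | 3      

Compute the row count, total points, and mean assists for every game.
SELECT game,
       COUNT(*) as cnt,
       SUM(points) as total_points,
       AVG(assists) as avg_assists
FROM scores
GROUP BY game

Result:
  Basketball: 2 records, 69 total points, 3.50 avg assists
  Football: 2 records, 23 total points, 10.00 avg assists
  Hockey: 2 records, 41 total points, 3.00 avg assists
  Rugby: 2 records, 26 total points, 6.00 avg assists
  Soccer: 4 records, 88 total points, 1.50 avg assists
  Volleyball: 2 records, 34 total points, 10.00 avg assists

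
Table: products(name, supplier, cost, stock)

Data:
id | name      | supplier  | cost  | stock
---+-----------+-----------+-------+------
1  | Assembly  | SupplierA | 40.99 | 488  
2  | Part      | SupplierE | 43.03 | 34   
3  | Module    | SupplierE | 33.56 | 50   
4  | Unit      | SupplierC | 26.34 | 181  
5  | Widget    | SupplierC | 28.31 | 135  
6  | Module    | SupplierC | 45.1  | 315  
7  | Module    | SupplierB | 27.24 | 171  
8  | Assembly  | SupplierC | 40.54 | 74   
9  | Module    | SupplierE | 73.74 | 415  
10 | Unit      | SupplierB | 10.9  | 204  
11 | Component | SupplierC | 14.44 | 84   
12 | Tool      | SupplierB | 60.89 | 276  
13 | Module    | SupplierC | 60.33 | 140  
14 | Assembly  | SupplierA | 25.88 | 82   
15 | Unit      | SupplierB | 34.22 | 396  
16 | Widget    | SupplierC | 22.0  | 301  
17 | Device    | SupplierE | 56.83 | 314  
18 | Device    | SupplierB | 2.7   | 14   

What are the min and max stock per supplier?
SELECT supplier, MIN(stock), MAX(stock)
FROM products
GROUP BY supplier

Result:
  SupplierA: min=82, max=488
  SupplierB: min=14, max=396
  SupplierC: min=74, max=315
  SupplierE: min=34, max=415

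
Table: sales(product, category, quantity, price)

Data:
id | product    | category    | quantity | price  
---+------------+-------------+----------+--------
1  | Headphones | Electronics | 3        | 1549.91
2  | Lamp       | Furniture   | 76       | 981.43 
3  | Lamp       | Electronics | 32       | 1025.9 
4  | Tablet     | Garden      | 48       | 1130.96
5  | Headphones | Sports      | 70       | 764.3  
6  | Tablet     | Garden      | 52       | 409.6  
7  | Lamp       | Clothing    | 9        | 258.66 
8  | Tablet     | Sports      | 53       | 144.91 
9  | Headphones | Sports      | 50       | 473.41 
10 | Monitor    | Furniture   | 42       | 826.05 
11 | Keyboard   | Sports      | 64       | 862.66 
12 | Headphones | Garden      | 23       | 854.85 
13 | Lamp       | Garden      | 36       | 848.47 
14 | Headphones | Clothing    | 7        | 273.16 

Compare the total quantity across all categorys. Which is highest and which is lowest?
SELECT category, SUM(quantity)
FROM sales
GROUP BY category
ORDER BY SUM(quantity)

All groups:
  Clothing: 16
  Electronics: 35
  Furniture: 118
  Garden: 159
  Sports: 237

Highest: Sports (237)
Lowest: Clothing (16)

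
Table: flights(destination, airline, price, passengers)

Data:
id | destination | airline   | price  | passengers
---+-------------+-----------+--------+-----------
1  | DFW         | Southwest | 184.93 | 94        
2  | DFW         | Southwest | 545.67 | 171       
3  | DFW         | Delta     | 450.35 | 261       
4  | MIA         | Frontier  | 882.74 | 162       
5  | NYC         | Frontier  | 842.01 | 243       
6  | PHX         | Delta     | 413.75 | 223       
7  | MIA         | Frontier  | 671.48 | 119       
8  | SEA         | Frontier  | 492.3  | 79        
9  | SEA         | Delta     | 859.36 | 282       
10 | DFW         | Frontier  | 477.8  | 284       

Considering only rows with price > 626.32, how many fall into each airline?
SELECT airline, COUNT(*)
FROM flights
WHERE price > 626.32
GROUP BY airline

Note: WHERE filters rows before grouping.

Result:
  Delta: 1
  Frontier: 3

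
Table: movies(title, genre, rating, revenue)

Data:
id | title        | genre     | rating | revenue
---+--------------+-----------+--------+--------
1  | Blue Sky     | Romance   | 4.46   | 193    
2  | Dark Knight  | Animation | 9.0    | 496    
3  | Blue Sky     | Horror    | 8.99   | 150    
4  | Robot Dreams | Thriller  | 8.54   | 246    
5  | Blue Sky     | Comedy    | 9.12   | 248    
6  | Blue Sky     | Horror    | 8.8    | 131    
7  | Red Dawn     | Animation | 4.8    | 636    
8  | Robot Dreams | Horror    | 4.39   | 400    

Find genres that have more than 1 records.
SELECT genre, COUNT(*) as cnt
FROM movies
GROUP BY genre
HAVING COUNT(*) > 1

Result:
  Animation: 2
  Horror: 3

Note: HAVING filters groups after aggregation, WHERE filters rows before.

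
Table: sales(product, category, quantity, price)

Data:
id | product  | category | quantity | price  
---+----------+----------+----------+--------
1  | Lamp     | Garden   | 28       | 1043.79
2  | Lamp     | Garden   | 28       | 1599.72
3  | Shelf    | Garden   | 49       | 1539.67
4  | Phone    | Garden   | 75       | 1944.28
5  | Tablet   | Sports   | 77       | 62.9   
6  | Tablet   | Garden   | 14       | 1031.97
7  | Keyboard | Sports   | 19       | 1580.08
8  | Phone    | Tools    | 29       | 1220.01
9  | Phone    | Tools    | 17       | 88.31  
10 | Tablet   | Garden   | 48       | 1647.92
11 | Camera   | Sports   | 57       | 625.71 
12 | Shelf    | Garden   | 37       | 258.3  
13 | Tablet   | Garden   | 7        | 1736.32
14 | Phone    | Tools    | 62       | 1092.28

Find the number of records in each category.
SELECT category, COUNT(*) as count
FROM sales
GROUP BY category

Result:
  Garden: 8
  Sports: 3
  Tools: 3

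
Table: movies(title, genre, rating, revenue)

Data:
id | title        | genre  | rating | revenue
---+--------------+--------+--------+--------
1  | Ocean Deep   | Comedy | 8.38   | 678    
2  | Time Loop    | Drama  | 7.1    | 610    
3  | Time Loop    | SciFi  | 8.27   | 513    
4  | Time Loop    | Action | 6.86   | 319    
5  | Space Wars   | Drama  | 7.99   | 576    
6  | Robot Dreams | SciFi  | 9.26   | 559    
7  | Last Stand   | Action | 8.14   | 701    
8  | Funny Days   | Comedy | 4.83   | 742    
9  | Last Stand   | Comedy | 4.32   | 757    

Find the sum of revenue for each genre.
SELECT genre, SUM(revenue) as result
FROM movies
GROUP BY genre

Result:
  Action: 1020
  Comedy: 2177
  Drama: 1186
  SciFi: 1072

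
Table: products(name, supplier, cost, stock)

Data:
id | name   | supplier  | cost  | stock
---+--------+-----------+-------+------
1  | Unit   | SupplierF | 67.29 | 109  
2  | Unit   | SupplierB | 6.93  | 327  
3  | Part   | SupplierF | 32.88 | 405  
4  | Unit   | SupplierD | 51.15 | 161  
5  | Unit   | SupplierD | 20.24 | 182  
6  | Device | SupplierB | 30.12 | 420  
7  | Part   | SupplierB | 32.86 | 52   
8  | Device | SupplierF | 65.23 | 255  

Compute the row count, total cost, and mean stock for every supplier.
SELECT supplier,
       COUNT(*) as cnt,
       SUM(cost) as total_cost,
       AVG(stock) as avg_stock
FROM products
GROUP BY supplier

Result:
  SupplierB: 3 records, 69.91 total cost, 266.33 avg stock
  SupplierD: 2 records, 71.39 total cost, 171.50 avg stock
  SupplierF: 3 records, 165.40 total cost, 256.33 avg stock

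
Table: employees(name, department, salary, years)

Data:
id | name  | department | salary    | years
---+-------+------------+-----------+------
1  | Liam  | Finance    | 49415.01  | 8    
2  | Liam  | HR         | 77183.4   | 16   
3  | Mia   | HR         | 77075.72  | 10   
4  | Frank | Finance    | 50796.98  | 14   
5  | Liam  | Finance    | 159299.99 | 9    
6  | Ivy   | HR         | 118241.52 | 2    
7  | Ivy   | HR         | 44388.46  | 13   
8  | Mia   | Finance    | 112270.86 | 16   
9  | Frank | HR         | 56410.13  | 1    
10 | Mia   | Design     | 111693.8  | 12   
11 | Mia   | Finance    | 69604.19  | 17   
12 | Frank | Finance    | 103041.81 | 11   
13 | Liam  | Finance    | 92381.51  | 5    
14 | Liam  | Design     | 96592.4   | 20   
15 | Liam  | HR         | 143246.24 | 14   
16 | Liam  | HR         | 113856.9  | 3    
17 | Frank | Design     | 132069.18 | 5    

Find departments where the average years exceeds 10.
SELECT department, AVG(years)
FROM employees
GROUP BY department
HAVING AVG(years) > 10

Result:
  Design: avg=12.33
  Finance: avg=11.43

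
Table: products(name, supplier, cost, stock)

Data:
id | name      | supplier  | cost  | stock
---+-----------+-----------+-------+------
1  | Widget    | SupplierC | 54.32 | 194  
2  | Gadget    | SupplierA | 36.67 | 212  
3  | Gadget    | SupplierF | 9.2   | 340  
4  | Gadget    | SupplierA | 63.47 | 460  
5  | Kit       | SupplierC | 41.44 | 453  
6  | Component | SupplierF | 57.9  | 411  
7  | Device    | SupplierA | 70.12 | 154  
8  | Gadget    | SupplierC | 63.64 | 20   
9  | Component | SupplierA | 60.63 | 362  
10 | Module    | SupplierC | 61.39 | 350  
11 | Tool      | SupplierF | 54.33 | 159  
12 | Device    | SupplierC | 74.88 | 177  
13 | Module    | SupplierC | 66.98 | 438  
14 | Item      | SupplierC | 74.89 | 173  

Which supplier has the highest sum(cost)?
SELECT supplier, SUM(cost) as val
FROM products
GROUP BY supplier
ORDER BY val DESC
LIMIT 1

Result: SupplierC with sum(cost) = 437.54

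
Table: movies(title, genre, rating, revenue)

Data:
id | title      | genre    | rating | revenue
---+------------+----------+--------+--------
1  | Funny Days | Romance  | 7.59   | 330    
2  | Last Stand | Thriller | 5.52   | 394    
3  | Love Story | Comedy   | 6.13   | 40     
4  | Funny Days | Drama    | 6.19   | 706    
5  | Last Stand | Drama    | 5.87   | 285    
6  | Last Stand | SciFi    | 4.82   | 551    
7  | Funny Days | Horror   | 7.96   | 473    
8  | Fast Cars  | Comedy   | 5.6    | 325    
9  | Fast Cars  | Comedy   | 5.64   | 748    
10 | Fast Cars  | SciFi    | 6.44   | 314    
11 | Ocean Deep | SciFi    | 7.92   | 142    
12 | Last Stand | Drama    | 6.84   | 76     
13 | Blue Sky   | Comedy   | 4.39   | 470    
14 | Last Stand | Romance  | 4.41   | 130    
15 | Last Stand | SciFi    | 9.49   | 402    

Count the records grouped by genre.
SELECT genre, COUNT(*) as count
FROM movies
GROUP BY genre

Result:
  Comedy: 4
  Drama: 3
  Horror: 1
  Romance: 2
  SciFi: 4
  Thriller: 1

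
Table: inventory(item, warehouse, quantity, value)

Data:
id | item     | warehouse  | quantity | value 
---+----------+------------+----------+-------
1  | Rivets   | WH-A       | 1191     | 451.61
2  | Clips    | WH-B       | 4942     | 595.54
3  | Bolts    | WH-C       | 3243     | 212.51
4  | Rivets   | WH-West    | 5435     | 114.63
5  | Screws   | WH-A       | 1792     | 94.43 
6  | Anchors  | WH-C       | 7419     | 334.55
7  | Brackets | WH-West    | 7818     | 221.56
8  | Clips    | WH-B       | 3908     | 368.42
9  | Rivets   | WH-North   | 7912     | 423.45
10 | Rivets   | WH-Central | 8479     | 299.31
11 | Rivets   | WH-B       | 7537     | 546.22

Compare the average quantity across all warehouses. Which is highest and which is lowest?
SELECT warehouse, AVG(quantity)
FROM inventory
GROUP BY warehouse
ORDER BY AVG(quantity)

All groups:
  WH-A: 1491.50
  WH-C: 5331.00
  WH-B: 5462.33
  WH-West: 6626.50
  WH-North: 7912.00
  WH-Central: 8479.00

Highest: WH-Central (8479.00)
Lowest: WH-A (1491.50)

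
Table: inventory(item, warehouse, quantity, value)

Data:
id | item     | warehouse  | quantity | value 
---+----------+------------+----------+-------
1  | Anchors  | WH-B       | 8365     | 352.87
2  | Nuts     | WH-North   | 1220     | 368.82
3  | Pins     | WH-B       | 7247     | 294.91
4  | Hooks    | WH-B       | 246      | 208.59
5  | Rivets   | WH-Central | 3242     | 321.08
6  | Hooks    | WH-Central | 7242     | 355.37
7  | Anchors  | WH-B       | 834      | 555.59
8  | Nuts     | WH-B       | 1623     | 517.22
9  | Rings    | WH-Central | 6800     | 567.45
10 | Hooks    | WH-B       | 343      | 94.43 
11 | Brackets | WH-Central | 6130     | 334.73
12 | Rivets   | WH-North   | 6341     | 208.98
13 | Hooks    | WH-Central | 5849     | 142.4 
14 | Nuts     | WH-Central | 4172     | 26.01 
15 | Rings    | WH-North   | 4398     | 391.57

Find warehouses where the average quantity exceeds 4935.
SELECT warehouse, AVG(quantity)
FROM inventory
GROUP BY warehouse
HAVING AVG(quantity) > 4935

Result:
  WH-Central: avg=5572.50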